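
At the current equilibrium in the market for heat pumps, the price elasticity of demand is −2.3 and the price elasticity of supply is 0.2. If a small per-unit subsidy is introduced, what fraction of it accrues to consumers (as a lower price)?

Consumer share = 0.08

For a small subsidy around the equilibrium, the benefit split depends on the relative slopes, which at a point are proportional to the elasticities.
Buyer share = εs/(εs + |εd|) = 0.2/(0.2 + 2.3) = 0.08; seller share = |εd|/(εs + |εd|) = 0.92.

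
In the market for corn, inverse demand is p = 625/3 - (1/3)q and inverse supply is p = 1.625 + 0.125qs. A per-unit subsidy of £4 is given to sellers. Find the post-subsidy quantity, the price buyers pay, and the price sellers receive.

Pre-subsidy: 625/3 - (1/3)q = 1.625 + 0.125q gives q* = 451 and p* = 58.
With the subsidy, sellers receive ps = pb + 4 for each unit, where pb is the price buyers pay.
On the curves, pb = 625/3 - (1/3)q and ps = 1.625 + 0.125q; the wedge ps − pb = 4 gives 1.625 + 0.125q − (625/3 - (1/3)q) = 4, so q' = 5057/11.
Then pb = 625/3 − (1/3)·(5057/11) = 606/11 and ps = 1.625 + 0.125·(5057/11) = 650/11.

q' = 5057/11; buyers pay 606/11; sellers receive 650/11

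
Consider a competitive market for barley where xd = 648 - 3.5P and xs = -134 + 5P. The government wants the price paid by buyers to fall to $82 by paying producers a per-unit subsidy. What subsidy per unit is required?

At a buyer price of 82, quantity demanded is 648 − 3.5·82 = 361.
Sellers supply 361 only when they receive Ps with -134 + 5·Ps = 361, i.e. Ps = 99.
s = Ps − Pb = 99 − 82 = 17.

Required subsidy s = $17 per unit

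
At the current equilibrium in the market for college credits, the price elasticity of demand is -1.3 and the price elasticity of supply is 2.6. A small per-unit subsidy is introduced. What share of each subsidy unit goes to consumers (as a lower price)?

Consumer share = 2/3

For a small subsidy around the equilibrium, the benefit split depends on the relative slopes, which at a point are proportional to the elasticities.
Buyer share = εs/(εs + |εd|) = 2.6/(2.6 + 1.3) = 2/3; seller share = |εd|/(εs + |εd|) = 1/3.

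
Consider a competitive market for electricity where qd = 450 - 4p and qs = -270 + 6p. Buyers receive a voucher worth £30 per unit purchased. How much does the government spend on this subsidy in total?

Pre-subsidy: 450 - 4p = -270 + 6p gives p* = 72, q* = 162.
With the rebate, buyers effectively pay pb = ps − 30, where ps is the price sellers receive.
Demand in terms of ps becomes qd = 450 − 4(ps − 30) = 570 - 4ps. Setting this equal to supply: 570 - 4ps = -270 + 6ps, so ps = 84.
Buyers pay pb = 84 − 30 = 54; q' = -270 + 6·84 = 234.
Government outlay = subsidy × quantity = 30 × 234 = 7020.

Government cost = £7020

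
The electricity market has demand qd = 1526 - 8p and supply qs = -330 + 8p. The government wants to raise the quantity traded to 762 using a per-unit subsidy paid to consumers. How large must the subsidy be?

At q = 762, invert demand for the buyer price: pb = (1526 − 762)/8 = 95.5; invert supply for the seller price: ps = (762 − (-330))/8 = 136.5.
The subsidy must fill the gap: s = ps − pb = 136.5 − 95.5 = 41.

Required subsidy s = 41 per unit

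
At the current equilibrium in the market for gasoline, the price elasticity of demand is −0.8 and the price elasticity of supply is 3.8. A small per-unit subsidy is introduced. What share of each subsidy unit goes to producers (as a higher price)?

Producer share = 4/23

For a small subsidy around the equilibrium, the benefit split depends on the relative slopes, which at a point are proportional to the elasticities.
Buyer share = εs/(εs + |εd|) = 3.8/(3.8 + 0.8) = 19/23; seller share = |εd|/(εs + |εd|) = 4/23.
So producers capture 4/23 of the subsidy.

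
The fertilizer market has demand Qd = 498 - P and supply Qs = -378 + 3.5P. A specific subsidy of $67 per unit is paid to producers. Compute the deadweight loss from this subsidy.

Pre-subsidy: 498 - P = -378 + 3.5P gives P* = 584/3, Q* = 910/3.
With the subsidy, sellers receive Ps = Pb + 67 for each unit, where Pb is the price buyers pay.
Supply in terms of Pb becomes Qs = -378 + 3.5(Pb + 67) = -143.5 + 3.5Pb. Setting this equal to demand: 498 - Pb = -143.5 + 3.5Pb, so Pb = 1283/9.
Sellers receive Ps = 1283/9 + 67 = 1886/9; Q' = 498 − 1·(1283/9) = 3199/9.
The subsidy expands output by 3199/9 − 910/3 = 469/9 past the efficient level; on those units the gap between marginal cost and willingness to pay runs from 0 up to 67.
DWL = ½ × 67 × 469/9 = 31423/18.

Deadweight loss = 31423/18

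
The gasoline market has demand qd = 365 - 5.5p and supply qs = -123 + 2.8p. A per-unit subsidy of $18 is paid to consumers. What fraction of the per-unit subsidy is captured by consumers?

Consumer share = 28/83

Pre-subsidy: 365 - 5.5p = -123 + 2.8p gives p* = 4880/83, q* = 3455/83.
With the rebate, buyers effectively pay pb = ps − 18, where ps is the price sellers receive.
Demand in terms of ps becomes qd = 365 − 5.5(ps − 18) = 464 - 5.5ps. Setting this equal to supply: 464 - 5.5ps = -123 + 2.8ps, so ps = 5870/83.
Buyers pay pb = 5870/83 − 18 = 4376/83; q' = -123 + 2.8·(5870/83) = 6227/83.
Buyers' price falls by p* − pb = 4880/83 − 4376/83 = 504/83; sellers' price rises by ps − p* = 5870/83 − 4880/83 = 990/83.
So consumers capture (504/83)/18 = 28/83 of each unit of subsidy.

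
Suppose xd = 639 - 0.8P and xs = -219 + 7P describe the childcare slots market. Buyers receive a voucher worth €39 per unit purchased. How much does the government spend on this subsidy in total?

Government cost = €22581

Pre-subsidy: 639 - 0.8P = -219 + 7P gives P* = 110, x* = 551.
With the rebate, buyers effectively pay Pb = Ps − 39, where Ps is the price sellers receive.
Demand in terms of Ps becomes xd = 639 − 0.8(Ps − 39) = 670.2 - 0.8Ps. Setting this equal to supply: 670.2 - 0.8Ps = -219 + 7Ps, so Ps = 114.
Buyers pay Pb = 114 − 39 = 75; x' = -219 + 7·114 = 579.
Government outlay = subsidy × quantity = 39 × 579 = 22581.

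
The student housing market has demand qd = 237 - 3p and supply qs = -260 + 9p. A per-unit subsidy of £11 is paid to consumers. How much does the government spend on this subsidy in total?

Government cost = £1512.5

Pre-subsidy: 237 - 3p = -260 + 9p gives p* = 497/12, q* = 112.75.
With the rebate, buyers effectively pay pb = ps − 11, where ps is the price sellers receive.
Demand in terms of ps becomes qd = 237 − 3(ps − 11) = 270 - 3ps. Setting this equal to supply: 270 - 3ps = -260 + 9ps, so ps = 265/6.
Buyers pay pb = 265/6 − 11 = 199/6; q' = -260 + 9·(265/6) = 137.5.
Government outlay = subsidy × quantity = 11 × 137.5 = 1512.5.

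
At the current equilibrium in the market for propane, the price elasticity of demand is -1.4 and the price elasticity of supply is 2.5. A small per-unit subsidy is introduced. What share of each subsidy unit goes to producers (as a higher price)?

Producer share = 14/39

For a small subsidy around the equilibrium, the benefit split depends on the relative slopes, which at a point are proportional to the elasticities.
Buyer share = εs/(εs + |εd|) = 2.5/(2.5 + 1.4) = 25/39; seller share = |εd|/(εs + |εd|) = 14/39.
So producers capture 14/39 of the subsidy.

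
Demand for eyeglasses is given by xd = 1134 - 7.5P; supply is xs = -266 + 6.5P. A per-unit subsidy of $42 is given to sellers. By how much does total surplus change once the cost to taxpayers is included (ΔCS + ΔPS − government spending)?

Net change in total surplus = -$3071.25

Pre-subsidy: 1134 - 7.5P = -266 + 6.5P gives P* = 100, x* = 384.
With the subsidy, sellers receive Ps = Pb + 42 for each unit, where Pb is the price buyers pay.
Supply in terms of Pb becomes xs = -266 + 6.5(Pb + 42) = 7 + 6.5Pb. Setting this equal to demand: 1134 - 7.5Pb = 7 + 6.5Pb, so Pb = 80.5.
Sellers receive Ps = 80.5 + 42 = 122.5; x' = 1134 − 7.5·80.5 = 530.25.
ΔCS = ½(384 + 530.25)(100 − 80.5) = 8913.9375; ΔPS = ½(384 + 530.25)(122.5 − 100) = 10285.3125.
Government spending = 42 × 530.25 = 22270.5.
Net change = 8913.9375 + 10285.3125 − 22270.5 = -3071.25. The loss equals the DWL triangle ½·42·146.25.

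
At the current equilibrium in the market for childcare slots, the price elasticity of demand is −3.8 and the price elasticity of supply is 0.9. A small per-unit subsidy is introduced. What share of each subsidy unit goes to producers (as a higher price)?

Producer share = 38/47

For a small subsidy around the equilibrium, the benefit split depends on the relative slopes, which at a point are proportional to the elasticities.
Buyer share = εs/(εs + |εd|) = 0.9/(0.9 + 3.8) = 9/47; seller share = |εd|/(εs + |εd|) = 38/47.
So producers capture 38/47 of the subsidy.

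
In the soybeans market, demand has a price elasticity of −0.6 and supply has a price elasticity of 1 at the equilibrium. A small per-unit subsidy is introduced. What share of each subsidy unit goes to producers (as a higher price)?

Producer share = 0.375

For a small subsidy around the equilibrium, the benefit split depends on the relative slopes, which at a point are proportional to the elasticities.
Buyer share = εs/(εs + |εd|) = 1/(1 + 0.6) = 0.625; seller share = |εd|/(εs + |εd|) = 0.375.
So producers capture 0.375 of the subsidy.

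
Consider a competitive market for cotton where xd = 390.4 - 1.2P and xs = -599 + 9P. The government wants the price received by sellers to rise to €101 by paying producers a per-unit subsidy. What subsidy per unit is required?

At a seller price of 101, quantity supplied is -599 + 9·101 = 310.
Buyers absorb 310 only when they pay Pb with 390.4 − 1.2·Pb = 310, i.e. Pb = 67.
s = Ps − Pb = 101 − 67 = 34.

Required subsidy s = €34 per unit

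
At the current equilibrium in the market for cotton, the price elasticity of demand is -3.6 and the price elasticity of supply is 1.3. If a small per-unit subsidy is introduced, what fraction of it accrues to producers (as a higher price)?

Producer share = 36/49

For a small subsidy around the equilibrium, the benefit split depends on the relative slopes, which at a point are proportional to the elasticities.
Buyer share = εs/(εs + |εd|) = 1.3/(1.3 + 3.6) = 13/49; seller share = |εd|/(εs + |εd|) = 36/49.
So producers capture 36/49 of the subsidy.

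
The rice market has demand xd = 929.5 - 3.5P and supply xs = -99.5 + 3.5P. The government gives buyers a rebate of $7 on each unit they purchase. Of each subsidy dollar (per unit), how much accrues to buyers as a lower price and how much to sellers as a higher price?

Pre-subsidy: 929.5 - 3.5P = -99.5 + 3.5P gives P* = 147, x* = 415.
With the rebate, buyers effectively pay Pb = Ps − 7, where Ps is the price sellers receive.
Demand in terms of Ps becomes xd = 929.5 − 3.5(Ps − 7) = 954 - 3.5Ps. Setting this equal to supply: 954 - 3.5Ps = -99.5 + 3.5Ps, so Ps = 150.5.
Buyers pay Pb = 150.5 − 7 = 143.5; x' = -99.5 + 3.5·150.5 = 427.25.
Buyers' price falls by P* − Pb = 147 − 143.5 = 3.5; sellers' price rises by Ps − P* = 150.5 − 147 = 3.5.

Buyers gain $3.5 per unit; sellers gain $3.5 per unit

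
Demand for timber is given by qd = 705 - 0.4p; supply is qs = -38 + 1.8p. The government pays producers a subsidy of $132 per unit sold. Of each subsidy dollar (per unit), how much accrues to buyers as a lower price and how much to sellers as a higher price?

Pre-subsidy: 705 - 0.4p = -38 + 1.8p gives p* = 3715/11, q* = 6269/11.
With the subsidy, sellers receive ps = pb + 132 for each unit, where pb is the price buyers pay.
Supply in terms of pb becomes qs = -38 + 1.8(pb + 132) = 199.6 + 1.8pb. Setting this equal to demand: 705 - 0.4pb = 199.6 + 1.8pb, so pb = 2527/11.
Sellers receive ps = 2527/11 + 132 = 3979/11; q' = 705 − 0.4·(2527/11) = 33721/55.
Buyers' price falls by p* − pb = 3715/11 − 2527/11 = 108; sellers' price rises by ps − p* = 3979/11 − 3715/11 = 24.

Buyers gain $108 per unit; sellers gain $24 per unit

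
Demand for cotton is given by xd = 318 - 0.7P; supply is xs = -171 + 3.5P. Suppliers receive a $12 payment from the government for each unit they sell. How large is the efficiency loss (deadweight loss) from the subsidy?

Deadweight loss = $42

Pre-subsidy: 318 - 0.7P = -171 + 3.5P gives P* = 815/7, x* = 236.5.
With the subsidy, sellers receive Ps = Pb + 12 for each unit, where Pb is the price buyers pay.
Supply in terms of Pb becomes xs = -171 + 3.5(Pb + 12) = -129 + 3.5Pb. Setting this equal to demand: 318 - 0.7Pb = -129 + 3.5Pb, so Pb = 745/7.
Sellers receive Ps = 745/7 + 12 = 829/7; x' = 318 − 0.7·(745/7) = 243.5.
The subsidy expands output by 243.5 − 236.5 = 7 past the efficient level; on those units the gap between marginal cost and willingness to pay runs from 0 up to 12.
DWL = ½ × 12 × 7 = 42.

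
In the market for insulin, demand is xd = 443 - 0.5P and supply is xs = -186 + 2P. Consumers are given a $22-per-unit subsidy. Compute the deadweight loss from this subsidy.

Pre-subsidy: 443 - 0.5P = -186 + 2P gives P* = 251.6, x* = 317.2.
With the rebate, buyers effectively pay Pb = Ps − 22, where Ps is the price sellers receive.
Demand in terms of Ps becomes xd = 443 − 0.5(Ps − 22) = 454 - 0.5Ps. Setting this equal to supply: 454 - 0.5Ps = -186 + 2Ps, so Ps = 256.
Buyers pay Pb = 256 − 22 = 234; x' = -186 + 2·256 = 326.
The subsidy expands output by 326 − 317.2 = 8.8 past the efficient level; on those units the gap between marginal cost and willingness to pay runs from 0 up to 22.
DWL = ½ × 22 × 8.8 = 96.8.

Deadweight loss = $96.8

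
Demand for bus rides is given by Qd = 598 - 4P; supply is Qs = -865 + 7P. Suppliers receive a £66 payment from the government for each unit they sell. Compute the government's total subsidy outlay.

Government cost = £15444

Pre-subsidy: 598 - 4P = -865 + 7P gives P* = 133, Q* = 66.
With the subsidy, sellers receive Ps = Pb + 66 for each unit, where Pb is the price buyers pay.
Supply in terms of Pb becomes Qs = -865 + 7(Pb + 66) = -403 + 7Pb. Setting this equal to demand: 598 - 4Pb = -403 + 7Pb, so Pb = 91.
Sellers receive Ps = 91 + 66 = 157; Q' = 598 − 4·91 = 234.
Government outlay = subsidy × quantity = 66 × 234 = 15444.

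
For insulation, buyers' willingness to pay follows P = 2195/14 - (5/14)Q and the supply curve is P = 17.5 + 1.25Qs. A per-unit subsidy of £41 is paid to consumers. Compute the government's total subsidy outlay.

Pre-subsidy: 2195/14 - (5/14)Q = 17.5 + 1.25Q gives Q* = 260/3 and P* = 755/6.
With the rebate, buyers effectively pay Pb = Ps − 41, where Ps is the price sellers receive.
On the curves, Pb = 2195/14 - (5/14)Q and Ps = 17.5 + 1.25Q; the wedge Ps − Pb = 41 gives 17.5 + 1.25Q − (2195/14 - (5/14)Q) = 41, so Q' = 5048/45.
Then Pb = 2195/14 − (5/14)·(5048/45) = 2101/18 and Ps = 17.5 + 1.25·(5048/45) = 2839/18.
Government outlay = subsidy × quantity = 41 × 5048/45 = 206968/45.

Government cost = 206968/45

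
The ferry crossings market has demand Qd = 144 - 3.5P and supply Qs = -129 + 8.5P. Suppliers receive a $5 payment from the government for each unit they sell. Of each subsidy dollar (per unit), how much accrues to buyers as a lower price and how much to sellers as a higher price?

Pre-subsidy: 144 - 3.5P = -129 + 8.5P gives P* = 22.75, Q* = 64.375.
With the subsidy, sellers receive Ps = Pb + 5 for each unit, where Pb is the price buyers pay.
Supply in terms of Pb becomes Qs = -129 + 8.5(Pb + 5) = -86.5 + 8.5Pb. Setting this equal to demand: 144 - 3.5Pb = -86.5 + 8.5Pb, so Pb = 461/24.
Sellers receive Ps = 461/24 + 5 = 581/24; Q' = 144 − 3.5·(461/24) = 3685/48.
Buyers' price falls by P* − Pb = 22.75 − 461/24 = 85/24; sellers' price rises by Ps − P* = 581/24 − 22.75 = 35/24.

Buyers gain 85/24 per unit; sellers gain 35/24 per unit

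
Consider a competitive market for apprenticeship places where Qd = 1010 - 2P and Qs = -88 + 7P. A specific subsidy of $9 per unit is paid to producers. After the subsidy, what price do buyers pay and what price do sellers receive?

Buyers pay $115; sellers receive $124

Pre-subsidy: 1010 - 2P = -88 + 7P gives P* = 122, Q* = 766.
With the subsidy, sellers receive Ps = Pb + 9 for each unit, where Pb is the price buyers pay.
Supply in terms of Pb becomes Qs = -88 + 7(Pb + 9) = -25 + 7Pb. Setting this equal to demand: 1010 - 2Pb = -25 + 7Pb, so Pb = 115.
Sellers receive Ps = 115 + 9 = 124; Q' = 1010 − 2·115 = 780.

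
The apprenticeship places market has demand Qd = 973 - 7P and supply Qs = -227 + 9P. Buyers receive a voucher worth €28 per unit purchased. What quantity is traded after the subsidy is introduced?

Pre-subsidy: 973 - 7P = -227 + 9P gives P* = 75, Q* = 448.
With the rebate, buyers effectively pay Pb = Ps − 28, where Ps is the price sellers receive.
Demand in terms of Ps becomes Qd = 973 − 7(Ps − 28) = 1169 - 7Ps. Setting this equal to supply: 1169 - 7Ps = -227 + 9Ps, so Ps = 87.25.
Buyers pay Pb = 87.25 − 28 = 59.25; Q' = -227 + 9·87.25 = 558.25.

Q' = 558.25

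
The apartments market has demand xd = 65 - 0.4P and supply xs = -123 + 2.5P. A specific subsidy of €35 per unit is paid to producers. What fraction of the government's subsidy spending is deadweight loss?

DWL / government spending = 175/1483

Pre-subsidy: 65 - 0.4P = -123 + 2.5P gives P* = 1880/29, x* = 1133/29.
With the subsidy, sellers receive Ps = Pb + 35 for each unit, where Pb is the price buyers pay.
Supply in terms of Pb becomes xs = -123 + 2.5(Pb + 35) = -35.5 + 2.5Pb. Setting this equal to demand: 65 - 0.4Pb = -35.5 + 2.5Pb, so Pb = 1005/29.
Sellers receive Ps = 1005/29 + 35 = 2020/29; x' = 65 − 0.4·(1005/29) = 1483/29.
ΔCS = ½(1133/29 + 1483/29)(1880/29 − 1005/29) = 1144500/841; ΔPS = ½(1133/29 + 1483/29)(2020/29 − 1880/29) = 183120/841.
Government spending = 35 × 1483/29 = 51905/29.
DWL = ½ × 35 × (1483/29 − 1133/29) = 6125/29; fraction = (6125/29) / (51905/29) = 175/1483.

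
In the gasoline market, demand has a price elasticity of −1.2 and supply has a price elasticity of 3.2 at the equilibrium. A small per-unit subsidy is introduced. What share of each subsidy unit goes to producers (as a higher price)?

Producer share = 3/11

For a small subsidy around the equilibrium, the benefit split depends on the relative slopes, which at a point are proportional to the elasticities.
Buyer share = εs/(εs + |εd|) = 3.2/(3.2 + 1.2) = 8/11; seller share = |εd|/(εs + |εd|) = 3/11.
So producers capture 3/11 of the subsidy.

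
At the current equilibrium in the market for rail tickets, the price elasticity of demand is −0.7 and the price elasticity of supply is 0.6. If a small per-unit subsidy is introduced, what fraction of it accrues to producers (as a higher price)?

Producer share = 7/13

For a small subsidy around the equilibrium, the benefit split depends on the relative slopes, which at a point are proportional to the elasticities.
Buyer share = εs/(εs + |εd|) = 0.6/(0.6 + 0.7) = 6/13; seller share = |εd|/(εs + |εd|) = 7/13.
So producers capture 7/13 of the subsidy.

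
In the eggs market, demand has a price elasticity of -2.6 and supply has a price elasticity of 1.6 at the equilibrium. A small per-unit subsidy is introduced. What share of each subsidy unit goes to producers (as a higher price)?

For a small subsidy around the equilibrium, the benefit split depends on the relative slopes, which at a point are proportional to the elasticities.
Buyer share = εs/(εs + |εd|) = 1.6/(1.6 + 2.6) = 8/21; seller share = |εd|/(εs + |εd|) = 13/21.
So producers capture 13/21 of the subsidy.

Producer share = 13/21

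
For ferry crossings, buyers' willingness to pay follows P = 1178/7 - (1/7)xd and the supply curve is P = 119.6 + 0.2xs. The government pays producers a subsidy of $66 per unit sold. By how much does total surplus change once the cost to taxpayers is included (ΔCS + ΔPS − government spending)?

Pre-subsidy: 1178/7 - (1/7)x = 119.6 + 0.2x gives x* = 142 and P* = 148.
With the subsidy, sellers receive Ps = Pb + 66 for each unit, where Pb is the price buyers pay.
On the curves, Pb = 1178/7 - (1/7)x and Ps = 119.6 + 0.2x; the wedge Ps − Pb = 66 gives 119.6 + 0.2x − (1178/7 - (1/7)x) = 66, so x' = 334.5.
Then Pb = 1178/7 − (1/7)·334.5 = 120.5 and Ps = 119.6 + 0.2·334.5 = 186.5.
ΔCS = ½(142 + 334.5)(148 − 120.5) = 6551.875; ΔPS = ½(142 + 334.5)(186.5 − 148) = 9172.625.
Government spending = 66 × 334.5 = 22077.
Net change = 6551.875 + 9172.625 − 22077 = -6352.5. The loss equals the DWL triangle ½·66·192.5.

Net change in total surplus = -$6352.5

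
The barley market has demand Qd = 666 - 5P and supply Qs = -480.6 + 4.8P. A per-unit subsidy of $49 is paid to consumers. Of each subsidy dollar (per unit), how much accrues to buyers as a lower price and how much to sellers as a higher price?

Pre-subsidy: 666 - 5P = -480.6 + 4.8P gives P* = 117, Q* = 81.
With the rebate, buyers effectively pay Pb = Ps − 49, where Ps is the price sellers receive.
Demand in terms of Ps becomes Qd = 666 − 5(Ps − 49) = 911 - 5Ps. Setting this equal to supply: 911 - 5Ps = -480.6 + 4.8Ps, so Ps = 142.
Buyers pay Pb = 142 − 49 = 93; Q' = -480.6 + 4.8·142 = 201.
Buyers' price falls by P* − Pb = 117 − 93 = 24; sellers' price rises by Ps − P* = 142 − 117 = 25.

Buyers gain $24 per unit; sellers gain $25 per unit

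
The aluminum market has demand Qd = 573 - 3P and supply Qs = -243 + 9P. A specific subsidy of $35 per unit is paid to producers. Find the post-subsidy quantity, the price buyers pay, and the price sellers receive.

Pre-subsidy: 573 - 3P = -243 + 9P gives P* = 68, Q* = 369.
With the subsidy, sellers receive Ps = Pb + 35 for each unit, where Pb is the price buyers pay.
Supply in terms of Pb becomes Qs = -243 + 9(Pb + 35) = 72 + 9Pb. Setting this equal to demand: 573 - 3Pb = 72 + 9Pb, so Pb = 41.75.
Sellers receive Ps = 41.75 + 35 = 76.75; Q' = 573 − 3·41.75 = 447.75.

Q' = 447.75; buyers pay $41.75; sellers receive $76.75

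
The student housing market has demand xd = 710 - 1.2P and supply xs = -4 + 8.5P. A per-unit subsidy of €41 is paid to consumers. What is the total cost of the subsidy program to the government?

Pre-subsidy: 710 - 1.2P = -4 + 8.5P gives P* = 7140/97, x* = 60302/97.
With the rebate, buyers effectively pay Pb = Ps − 41, where Ps is the price sellers receive.
Demand in terms of Ps becomes xd = 710 − 1.2(Ps − 41) = 759.2 - 1.2Ps. Setting this equal to supply: 759.2 - 1.2Ps = -4 + 8.5Ps, so Ps = 7632/97.
Buyers pay Pb = 7632/97 − 41 = 3655/97; x' = -4 + 8.5·(7632/97) = 64484/97.
Government outlay = subsidy × quantity = 41 × 64484/97 = 2643844/97.

Government cost = 2643844/97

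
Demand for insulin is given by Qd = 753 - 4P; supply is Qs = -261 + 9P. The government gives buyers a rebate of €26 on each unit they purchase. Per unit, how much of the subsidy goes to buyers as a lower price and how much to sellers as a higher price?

Buyers gain €18 per unit; sellers gain €8 per unit

Pre-subsidy: 753 - 4P = -261 + 9P gives P* = 78, Q* = 441.
With the rebate, buyers effectively pay Pb = Ps − 26, where Ps is the price sellers receive.
Demand in terms of Ps becomes Qd = 753 − 4(Ps − 26) = 857 - 4Ps. Setting this equal to supply: 857 - 4Ps = -261 + 9Ps, so Ps = 86.
Buyers pay Pb = 86 − 26 = 60; Q' = -261 + 9·86 = 513.
Buyers' price falls by P* − Pb = 78 − 60 = 18; sellers' price rises by Ps − P* = 86 − 78 = 8.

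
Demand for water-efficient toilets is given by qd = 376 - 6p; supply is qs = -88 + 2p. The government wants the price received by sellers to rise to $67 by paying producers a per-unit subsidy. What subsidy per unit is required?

At a seller price of 67, quantity supplied is -88 + 2·67 = 46.
Buyers absorb 46 only when they pay pb with 376 − 6·pb = 46, i.e. pb = 55.
s = ps − pb = 67 − 55 = 12.

Required subsidy s = $12 per unit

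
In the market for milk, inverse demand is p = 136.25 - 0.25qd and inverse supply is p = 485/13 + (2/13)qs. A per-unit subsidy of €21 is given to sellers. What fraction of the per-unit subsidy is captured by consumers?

Pre-subsidy: 136.25 - 0.25q = 485/13 + (2/13)q gives q* = 245 and p* = 75.
With the subsidy, sellers receive ps = pb + 21 for each unit, where pb is the price buyers pay.
On the curves, pb = 136.25 - 0.25q and ps = 485/13 + (2/13)q; the wedge ps − pb = 21 gives 485/13 + (2/13)q − (136.25 - 0.25q) = 21, so q' = 297.
Then pb = 136.25 − 0.25·297 = 62 and ps = 485/13 + (2/13)·297 = 83.
Buyers' price falls by p* − pb = 75 − 62 = 13; sellers' price rises by ps − p* = 83 − 75 = 8.
So consumers capture 13/21 = 13/21 of each unit of subsidy.

Consumer share = 13/21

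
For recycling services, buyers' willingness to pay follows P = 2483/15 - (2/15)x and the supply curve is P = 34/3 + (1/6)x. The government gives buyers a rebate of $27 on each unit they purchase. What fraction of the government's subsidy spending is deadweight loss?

DWL / government spending = 45/604

Pre-subsidy: 2483/15 - (2/15)x = 34/3 + (1/6)x gives x* = 514 and P* = 97.
With the rebate, buyers effectively pay Pb = Ps − 27, where Ps is the price sellers receive.
On the curves, Pb = 2483/15 - (2/15)x and Ps = 34/3 + (1/6)x; the wedge Ps − Pb = 27 gives 34/3 + (1/6)x − (2483/15 - (2/15)x) = 27, so x' = 604.
Then Pb = 2483/15 − (2/15)·604 = 85 and Ps = 34/3 + (1/6)·604 = 112.
ΔCS = ½(514 + 604)(97 − 85) = 6708; ΔPS = ½(514 + 604)(112 − 97) = 8385.
Government spending = 27 × 604 = 16308.
DWL = ½ × 27 × (604 − 514) = 1215; fraction = 1215 / 16308 = 45/604.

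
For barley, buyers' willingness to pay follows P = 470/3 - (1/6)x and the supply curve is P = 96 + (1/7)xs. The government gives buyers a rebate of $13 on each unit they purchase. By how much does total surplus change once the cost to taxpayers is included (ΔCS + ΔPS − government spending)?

Pre-subsidy: 470/3 - (1/6)x = 96 + (1/7)x gives x* = 196 and P* = 124.
With the rebate, buyers effectively pay Pb = Ps − 13, where Ps is the price sellers receive.
On the curves, Pb = 470/3 - (1/6)x and Ps = 96 + (1/7)x; the wedge Ps − Pb = 13 gives 96 + (1/7)x − (470/3 - (1/6)x) = 13, so x' = 238.
Then Pb = 470/3 − (1/6)·238 = 117 and Ps = 96 + (1/7)·238 = 130.
ΔCS = ½(196 + 238)(124 − 117) = 1519; ΔPS = ½(196 + 238)(130 − 124) = 1302.
Government spending = 13 × 238 = 3094.
Net change = 1519 + 1302 − 3094 = -273. The loss equals the DWL triangle ½·13·42.

Net change in total surplus = -$273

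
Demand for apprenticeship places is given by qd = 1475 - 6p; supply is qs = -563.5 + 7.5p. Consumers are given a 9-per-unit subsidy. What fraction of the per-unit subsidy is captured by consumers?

Pre-subsidy: 1475 - 6p = -563.5 + 7.5p gives p* = 151, q* = 569.
With the rebate, buyers effectively pay pb = ps − 9, where ps is the price sellers receive.
Demand in terms of ps becomes qd = 1475 − 6(ps − 9) = 1529 - 6ps. Setting this equal to supply: 1529 - 6ps = -563.5 + 7.5ps, so ps = 155.
Buyers pay pb = 155 − 9 = 146; q' = -563.5 + 7.5·155 = 599.
Buyers' price falls by p* − pb = 151 − 146 = 5; sellers' price rises by ps − p* = 155 − 151 = 4.
So consumers capture 5/9 = 5/9 of each unit of subsidy.

Consumer share = 5/9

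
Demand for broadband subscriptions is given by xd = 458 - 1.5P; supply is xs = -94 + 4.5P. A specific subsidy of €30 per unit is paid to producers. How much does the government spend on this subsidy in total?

Pre-subsidy: 458 - 1.5P = -94 + 4.5P gives P* = 92, x* = 320.
With the subsidy, sellers receive Ps = Pb + 30 for each unit, where Pb is the price buyers pay.
Supply in terms of Pb becomes xs = -94 + 4.5(Pb + 30) = 41 + 4.5Pb. Setting this equal to demand: 458 - 1.5Pb = 41 + 4.5Pb, so Pb = 69.5.
Sellers receive Ps = 69.5 + 30 = 99.5; x' = 458 − 1.5·69.5 = 353.75.
Government outlay = subsidy × quantity = 30 × 353.75 = 10612.5.

Government cost = €10612.5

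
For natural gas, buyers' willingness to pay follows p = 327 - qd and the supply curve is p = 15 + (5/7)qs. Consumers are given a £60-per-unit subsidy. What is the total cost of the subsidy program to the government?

Government cost = £13020

Pre-subsidy: 327 - q = 15 + (5/7)q gives q* = 182 and p* = 145.
With the rebate, buyers effectively pay pb = ps − 60, where ps is the price sellers receive.
On the curves, pb = 327 - q and ps = 15 + (5/7)q; the wedge ps − pb = 60 gives 15 + (5/7)q − (327 - q) = 60, so q' = 217.
Then pb = 327 − 1·217 = 110 and ps = 15 + (5/7)·217 = 170.
Government outlay = subsidy × quantity = 60 × 217 = 13020.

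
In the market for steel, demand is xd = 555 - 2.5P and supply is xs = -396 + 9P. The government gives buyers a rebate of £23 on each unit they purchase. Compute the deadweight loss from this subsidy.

Pre-subsidy: 555 - 2.5P = -396 + 9P gives P* = 1902/23, x* = 8010/23.
With the rebate, buyers effectively pay Pb = Ps − 23, where Ps is the price sellers receive.
Demand in terms of Ps becomes xd = 555 − 2.5(Ps − 23) = 612.5 - 2.5Ps. Setting this equal to supply: 612.5 - 2.5Ps = -396 + 9Ps, so Ps = 2017/23.
Buyers pay Pb = 2017/23 − 23 = 1488/23; x' = -396 + 9·(2017/23) = 9045/23.
The subsidy expands output by 9045/23 − 8010/23 = 45 past the efficient level; on those units the gap between marginal cost and willingness to pay runs from 0 up to 23.
DWL = ½ × 23 × 45 = 517.5.

Deadweight loss = £517.5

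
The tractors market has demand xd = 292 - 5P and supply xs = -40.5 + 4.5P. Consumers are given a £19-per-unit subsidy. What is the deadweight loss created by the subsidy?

Pre-subsidy: 292 - 5P = -40.5 + 4.5P gives P* = 35, x* = 117.
With the rebate, buyers effectively pay Pb = Ps − 19, where Ps is the price sellers receive.
Demand in terms of Ps becomes xd = 292 − 5(Ps − 19) = 387 - 5Ps. Setting this equal to supply: 387 - 5Ps = -40.5 + 4.5Ps, so Ps = 45.
Buyers pay Pb = 45 − 19 = 26; x' = -40.5 + 4.5·45 = 162.
The subsidy expands output by 162 − 117 = 45 past the efficient level; on those units the gap between marginal cost and willingness to pay runs from 0 up to 19.
DWL = ½ × 19 × 45 = 427.5.

Deadweight loss = £427.5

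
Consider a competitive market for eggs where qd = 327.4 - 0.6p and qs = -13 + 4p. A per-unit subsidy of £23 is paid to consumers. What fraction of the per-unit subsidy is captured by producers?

Producer share = 3/23

Pre-subsidy: 327.4 - 0.6p = -13 + 4p gives p* = 74, q* = 283.
With the rebate, buyers effectively pay pb = ps − 23, where ps is the price sellers receive.
Demand in terms of ps becomes qd = 327.4 − 0.6(ps − 23) = 341.2 - 0.6ps. Setting this equal to supply: 341.2 - 0.6ps = -13 + 4ps, so ps = 77.
Buyers pay pb = 77 − 23 = 54; q' = -13 + 4·77 = 295.
Buyers' price falls by p* − pb = 74 − 54 = 20; sellers' price rises by ps − p* = 77 − 74 = 3.
So producers capture 3/23 = 3/23 of each unit of subsidy.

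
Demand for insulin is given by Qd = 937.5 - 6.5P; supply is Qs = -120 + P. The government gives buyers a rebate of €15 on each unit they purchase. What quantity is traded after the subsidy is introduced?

Pre-subsidy: 937.5 - 6.5P = -120 + P gives P* = 141, Q* = 21.
With the rebate, buyers effectively pay Pb = Ps − 15, where Ps is the price sellers receive.
Demand in terms of Ps becomes Qd = 937.5 − 6.5(Ps − 15) = 1035 - 6.5Ps. Setting this equal to supply: 1035 - 6.5Ps = -120 + Ps, so Ps = 154.
Buyers pay Pb = 154 − 15 = 139; Q' = -120 + 1·154 = 34.

Q' = 34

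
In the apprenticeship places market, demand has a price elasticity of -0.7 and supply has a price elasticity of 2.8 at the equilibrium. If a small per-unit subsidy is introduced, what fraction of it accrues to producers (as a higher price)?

For a small subsidy around the equilibrium, the benefit split depends on the relative slopes, which at a point are proportional to the elasticities.
Buyer share = εs/(εs + |εd|) = 2.8/(2.8 + 0.7) = 0.8; seller share = |εd|/(εs + |εd|) = 0.2.
So producers capture 0.2 of the subsidy.

Producer share = 0.2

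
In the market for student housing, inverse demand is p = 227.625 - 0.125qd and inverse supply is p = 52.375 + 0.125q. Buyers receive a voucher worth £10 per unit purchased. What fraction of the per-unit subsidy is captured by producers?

Pre-subsidy: 227.625 - 0.125q = 52.375 + 0.125q gives q* = 701 and p* = 140.
With the rebate, buyers effectively pay pb = ps − 10, where ps is the price sellers receive.
On the curves, pb = 227.625 - 0.125q and ps = 52.375 + 0.125q; the wedge ps − pb = 10 gives 52.375 + 0.125q − (227.625 - 0.125q) = 10, so q' = 741.
Then pb = 227.625 − 0.125·741 = 135 and ps = 52.375 + 0.125·741 = 145.
Buyers' price falls by p* − pb = 140 − 135 = 5; sellers' price rises by ps − p* = 145 − 140 = 5.
So producers capture 5/10 = 0.5 of each unit of subsidy.

Producer share = 0.5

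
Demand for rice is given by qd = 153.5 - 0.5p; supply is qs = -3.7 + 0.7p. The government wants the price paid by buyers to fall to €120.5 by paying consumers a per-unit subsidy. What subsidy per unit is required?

At a buyer price of 120.5, quantity demanded is 153.5 − 0.5·120.5 = 93.25.
Sellers supply 93.25 only when they receive ps with -3.7 + 0.7·ps = 93.25, i.e. ps = 138.5.
s = ps − pb = 138.5 − 120.5 = 18.

Required subsidy s = €18 per unit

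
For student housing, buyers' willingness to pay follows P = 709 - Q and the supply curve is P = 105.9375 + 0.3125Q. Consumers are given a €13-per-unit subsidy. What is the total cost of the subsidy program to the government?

Government cost = 128141/21

Pre-subsidy: 709 - Q = 105.9375 + 0.3125Q gives Q* = 9649/21 and P* = 5240/21.
With the rebate, buyers effectively pay Pb = Ps − 13, where Ps is the price sellers receive.
On the curves, Pb = 709 - Q and Ps = 105.9375 + 0.3125Q; the wedge Ps − Pb = 13 gives 105.9375 + 0.3125Q − (709 - Q) = 13, so Q' = 9857/21.
Then Pb = 709 − 1·(9857/21) = 5032/21 and Ps = 105.9375 + 0.3125·(9857/21) = 5305/21.
Government outlay = subsidy × quantity = 13 × 9857/21 = 128141/21.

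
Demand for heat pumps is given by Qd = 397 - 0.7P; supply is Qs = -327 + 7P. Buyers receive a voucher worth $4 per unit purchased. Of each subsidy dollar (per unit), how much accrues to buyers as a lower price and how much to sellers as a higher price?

Pre-subsidy: 397 - 0.7P = -327 + 7P gives P* = 7240/77, Q* = 3643/11.
With the rebate, buyers effectively pay Pb = Ps − 4, where Ps is the price sellers receive.
Demand in terms of Ps becomes Qd = 397 − 0.7(Ps − 4) = 399.8 - 0.7Ps. Setting this equal to supply: 399.8 - 0.7Ps = -327 + 7Ps, so Ps = 7268/77.
Buyers pay Pb = 7268/77 − 4 = 6960/77; Q' = -327 + 7·(7268/77) = 3671/11.
Buyers' price falls by P* − Pb = 7240/77 − 6960/77 = 40/11; sellers' price rises by Ps − P* = 7268/77 − 7240/77 = 4/11.

Buyers gain 40/11 per unit; sellers gain 4/11 per unit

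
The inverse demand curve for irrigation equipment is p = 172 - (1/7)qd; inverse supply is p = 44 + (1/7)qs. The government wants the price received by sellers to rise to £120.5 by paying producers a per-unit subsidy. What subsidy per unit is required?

Required subsidy s = £25 per unit

At a seller price of 120.5, quantity supplied is -308 + 7·120.5 = 535.5.
Buyers absorb 535.5 only when they pay pb = 172 − (1/7)·535.5 = 95.5.
s = ps − pb = 120.5 − 95.5 = 25.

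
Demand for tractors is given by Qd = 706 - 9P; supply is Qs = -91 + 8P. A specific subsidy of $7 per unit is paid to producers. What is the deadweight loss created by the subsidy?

Deadweight loss = 1764/17

Pre-subsidy: 706 - 9P = -91 + 8P gives P* = 797/17, Q* = 4829/17.
With the subsidy, sellers receive Ps = Pb + 7 for each unit, where Pb is the price buyers pay.
Supply in terms of Pb becomes Qs = -91 + 8(Pb + 7) = -35 + 8Pb. Setting this equal to demand: 706 - 9Pb = -35 + 8Pb, so Pb = 741/17.
Sellers receive Ps = 741/17 + 7 = 860/17; Q' = 706 − 9·(741/17) = 5333/17.
The subsidy expands output by 5333/17 − 4829/17 = 504/17 past the efficient level; on those units the gap between marginal cost and willingness to pay runs from 0 up to 7.
DWL = ½ × 7 × 504/17 = 1764/17.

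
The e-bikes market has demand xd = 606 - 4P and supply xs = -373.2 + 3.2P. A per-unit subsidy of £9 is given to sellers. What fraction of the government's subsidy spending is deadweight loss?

DWL / government spending = 4/39

Pre-subsidy: 606 - 4P = -373.2 + 3.2P gives P* = 136, x* = 62.
With the subsidy, sellers receive Ps = Pb + 9 for each unit, where Pb is the price buyers pay.
Supply in terms of Pb becomes xs = -373.2 + 3.2(Pb + 9) = -344.4 + 3.2Pb. Setting this equal to demand: 606 - 4Pb = -344.4 + 3.2Pb, so Pb = 132.
Sellers receive Ps = 132 + 9 = 141; x' = 606 − 4·132 = 78.
ΔCS = ½(62 + 78)(136 − 132) = 280; ΔPS = ½(62 + 78)(141 − 136) = 350.
Government spending = 9 × 78 = 702.
DWL = ½ × 9 × (78 − 62) = 72; fraction = 72 / 702 = 4/39.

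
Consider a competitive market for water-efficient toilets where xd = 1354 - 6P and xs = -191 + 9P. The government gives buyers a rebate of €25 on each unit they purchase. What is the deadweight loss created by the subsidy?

Deadweight loss = €1125

Pre-subsidy: 1354 - 6P = -191 + 9P gives P* = 103, x* = 736.
With the rebate, buyers effectively pay Pb = Ps − 25, where Ps is the price sellers receive.
Demand in terms of Ps becomes xd = 1354 − 6(Ps − 25) = 1504 - 6Ps. Setting this equal to supply: 1504 - 6Ps = -191 + 9Ps, so Ps = 113.
Buyers pay Pb = 113 − 25 = 88; x' = -191 + 9·113 = 826.
The subsidy expands output by 826 − 736 = 90 past the efficient level; on those units the gap between marginal cost and willingness to pay runs from 0 up to 25.
DWL = ½ × 25 × 90 = 1125.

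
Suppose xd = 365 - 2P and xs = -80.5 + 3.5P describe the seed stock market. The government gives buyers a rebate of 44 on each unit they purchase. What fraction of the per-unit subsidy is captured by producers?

Pre-subsidy: 365 - 2P = -80.5 + 3.5P gives P* = 81, x* = 203.
With the rebate, buyers effectively pay Pb = Ps − 44, where Ps is the price sellers receive.
Demand in terms of Ps becomes xd = 365 − 2(Ps − 44) = 453 - 2Ps. Setting this equal to supply: 453 - 2Ps = -80.5 + 3.5Ps, so Ps = 97.
Buyers pay Pb = 97 − 44 = 53; x' = -80.5 + 3.5·97 = 259.
Buyers' price falls by P* − Pb = 81 − 53 = 28; sellers' price rises by Ps − P* = 97 − 81 = 16.
So producers capture 16/44 = 4/11 of each unit of subsidy.

Producer share = 4/11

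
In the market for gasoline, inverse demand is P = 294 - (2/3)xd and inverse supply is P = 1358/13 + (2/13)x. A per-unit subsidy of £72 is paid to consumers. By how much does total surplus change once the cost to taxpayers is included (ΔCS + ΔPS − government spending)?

Net change in total surplus = -£3159

Pre-subsidy: 294 - (2/3)x = 1358/13 + (2/13)x gives x* = 231 and P* = 140.
With the rebate, buyers effectively pay Pb = Ps − 72, where Ps is the price sellers receive.
On the curves, Pb = 294 - (2/3)x and Ps = 1358/13 + (2/13)x; the wedge Ps − Pb = 72 gives 1358/13 + (2/13)x − (294 - (2/3)x) = 72, so x' = 318.75.
Then Pb = 294 − (2/3)·318.75 = 81.5 and Ps = 1358/13 + (2/13)·318.75 = 153.5.
ΔCS = ½(231 + 318.75)(140 − 81.5) = 16080.1875; ΔPS = ½(231 + 318.75)(153.5 − 140) = 3710.8125.
Government spending = 72 × 318.75 = 22950.
Net change = 16080.1875 + 3710.8125 − 22950 = -3159. The loss equals the DWL triangle ½·72·87.75.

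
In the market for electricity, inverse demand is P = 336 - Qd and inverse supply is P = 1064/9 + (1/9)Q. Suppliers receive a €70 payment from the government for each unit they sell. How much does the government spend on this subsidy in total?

Government cost = €18130

Pre-subsidy: 336 - Q = 1064/9 + (1/9)Q gives Q* = 196 and P* = 140.
With the subsidy, sellers receive Ps = Pb + 70 for each unit, where Pb is the price buyers pay.
On the curves, Pb = 336 - Q and Ps = 1064/9 + (1/9)Q; the wedge Ps − Pb = 70 gives 1064/9 + (1/9)Q − (336 - Q) = 70, so Q' = 259.
Then Pb = 336 − 1·259 = 77 and Ps = 1064/9 + (1/9)·259 = 147.
Government outlay = subsidy × quantity = 70 × 259 = 18130.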